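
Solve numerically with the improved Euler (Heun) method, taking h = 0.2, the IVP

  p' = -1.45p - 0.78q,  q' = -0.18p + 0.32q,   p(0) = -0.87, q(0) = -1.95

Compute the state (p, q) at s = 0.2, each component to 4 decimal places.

Heun on (p,q): k1 = f(s_n, state_n); k2 = f(s_n + h, state_n + h·k1); state_{n+1} = state_n + (h/2)·(k1 + k2).
0.000000: (-0.870000, -1.950000)
  k1 = (2.782500, -0.467400)
  predictor → (-0.313500, -2.043480)
  k2 = (2.048489, -0.597484)
  → (-0.386901, -2.056488)
(p(0.2), q(0.2)) ≈ (-0.3869, -2.0565)

-0.3869, -2.0565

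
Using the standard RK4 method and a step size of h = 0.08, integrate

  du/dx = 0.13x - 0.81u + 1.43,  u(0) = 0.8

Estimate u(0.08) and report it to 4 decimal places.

0.8610

RK4: k1 = f(x_n, u_n); k2 = f(x_n + h/2, u_n + (h/2)·k1); k3 = f(x_n + h/2, u_n + (h/2)·k2); k4 = f(x_n + h, u_n + h·k3); u_{n+1} = u_n + (h/6)·(k1 + 2k2 + 2k3 + k4).
x=0.000000, u=0.800000:
  k1 = f(0.000000, 0.800000) = 0.782000
  k2 = f(0.040000, 0.831280) = 0.761863
  k3 = f(0.040000, 0.830475) = 0.762516
  k4 = f(0.080000, 0.861001) = 0.742989
  u ← 0.800000 + (0.08/6)·(k1 + 2k2 + 2k3 + k4) = 0.860983
u(0.08) ≈ 0.8610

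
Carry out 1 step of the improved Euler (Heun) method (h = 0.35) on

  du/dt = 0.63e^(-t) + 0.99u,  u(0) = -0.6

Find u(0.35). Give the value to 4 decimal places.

-0.6178

Heun: k1 = f(t_n, u_n); k2 = f(t_n + h, u_n + h·k1); u_{n+1} = u_n + (h/2)·(k1 + k2).
t=0.000000, u=-0.600000:
  k1 = f(0.000000, -0.600000) = 0.036000
  k2 = f(0.350000, -0.587400) = -0.137573
  u ← -0.600000 + (0.35/2)·(0.036000 + (-0.137573)) = -0.617775
u(0.35) ≈ -0.6178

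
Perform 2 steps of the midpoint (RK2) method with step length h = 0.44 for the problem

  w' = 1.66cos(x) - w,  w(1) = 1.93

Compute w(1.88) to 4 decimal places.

0.8544

Midpoint: k1 = f(x_n, w_n); k2 = f(x_n + h/2, w_n + (h/2)·k1); w_{n+1} = w_n + h·k2.
x=1.000000, w=1.930000:
  k1 = f(1.000000, 1.930000) = -1.033098
  k2 = f(1.220000, 1.702718) = -1.132266
  w ← 1.930000 + 0.44·(-1.132266) = 1.431803
x=1.440000, w=1.431803:
  k1 = f(1.440000, 1.431803) = -1.215299
  k2 = f(1.660000, 1.164437) = -1.312319
  w ← 1.431803 + 0.44·(-1.312319) = 0.854383
w(1.88) ≈ 0.8544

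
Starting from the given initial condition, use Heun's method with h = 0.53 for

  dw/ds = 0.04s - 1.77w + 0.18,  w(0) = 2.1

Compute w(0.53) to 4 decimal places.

Heun: k1 = f(s_n, w_n); k2 = f(s_n + h, w_n + h·k1); w_{n+1} = w_n + (h/2)·(k1 + k2).
s=0.000000, w=2.100000:
  k1 = f(0.000000, 2.100000) = -3.537000
  k2 = f(0.530000, 0.225390) = -0.197740
  w ← 2.100000 + (0.53/2)·(-3.537000 + (-0.197740)) = 1.110294
w(0.53) ≈ 1.1103

1.1103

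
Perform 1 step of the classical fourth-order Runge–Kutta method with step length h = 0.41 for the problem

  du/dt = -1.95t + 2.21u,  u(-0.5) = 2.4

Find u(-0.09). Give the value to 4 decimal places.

RK4: k1 = f(t_n, u_n); k2 = f(t_n + h/2, u_n + (h/2)·k1); k3 = f(t_n + h/2, u_n + (h/2)·k2); k4 = f(t_n + h, u_n + h·k3); u_{n+1} = u_n + (h/6)·(k1 + 2k2 + 2k3 + k4).
t=-0.500000, u=2.400000:
  k1 = f(-0.500000, 2.400000) = 6.279000
  k2 = f(-0.295000, 3.687195) = 8.723951
  k3 = f(-0.295000, 4.188410) = 9.831636
  k4 = f(-0.090000, 6.430971) = 14.387945
  u ← 2.400000 + (0.41/6)·(k1 + 2k2 + 2k3 + k4) = 6.348171
u(-0.09) ≈ 6.3482

6.3482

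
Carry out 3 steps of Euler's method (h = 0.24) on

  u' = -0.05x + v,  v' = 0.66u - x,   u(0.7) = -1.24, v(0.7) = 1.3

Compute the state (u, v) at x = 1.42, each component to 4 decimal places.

Euler on (u,v): u_{n+1} = u_n + h·u', v_{n+1} = v_n + h·v'.
0.700000: (-1.240000, 1.300000); f=(1.265000, -1.518400) → (-0.936400, 0.935584)
0.940000: (-0.936400, 0.935584); f=(0.888584, -1.558024) → (-0.723140, 0.561658)
1.180000: (-0.723140, 0.561658); f=(0.502658, -1.657272) → (-0.602502, 0.163913)
(u(1.42), v(1.42)) ≈ (-0.6025, 0.1639)

-0.6025, 0.1639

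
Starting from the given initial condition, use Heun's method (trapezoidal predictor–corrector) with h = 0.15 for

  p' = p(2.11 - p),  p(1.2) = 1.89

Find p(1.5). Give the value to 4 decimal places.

1.9860

Heun: k1 = f(s_n, p_n); k2 = f(s_n + h, p_n + h·k1); p_{n+1} = p_n + (h/2)·(k1 + k2).
s=1.200000, p=1.890000:
  k1 = f(1.200000, 1.890000) = 0.415800
  k2 = f(1.350000, 1.952370) = 0.307752
  p ← 1.890000 + (0.15/2)·(0.415800 + 0.307752) = 1.944266
s=1.350000, p=1.944266:
  k1 = f(1.350000, 1.944266) = 0.322230
  k2 = f(1.500000, 1.992601) = 0.233929
  p ← 1.944266 + (0.15/2)·(0.322230 + 0.233929) = 1.985978
p(1.5) ≈ 1.9860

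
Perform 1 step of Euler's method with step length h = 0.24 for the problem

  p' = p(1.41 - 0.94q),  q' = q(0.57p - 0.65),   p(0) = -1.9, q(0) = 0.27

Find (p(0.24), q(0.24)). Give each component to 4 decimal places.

Euler on (p,q): p_{n+1} = p_n + h·p', q_{n+1} = q_n + h·q'.
0.000000: (-1.900000, 0.270000); f=(-2.196780, -0.467910) → (-2.427227, 0.157702)
(p(0.24), q(0.24)) ≈ (-2.4272, 0.1577)

-2.4272, 0.1577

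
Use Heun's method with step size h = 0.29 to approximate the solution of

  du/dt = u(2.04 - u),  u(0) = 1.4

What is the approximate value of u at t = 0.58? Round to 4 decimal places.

Heun: k1 = f(t_n, u_n); k2 = f(t_n + h, u_n + h·k1); u_{n+1} = u_n + (h/2)·(k1 + k2).
t=0.000000, u=1.400000:
  k1 = f(0.000000, 1.400000) = 0.896000
  k2 = f(0.290000, 1.659840) = 0.631005
  u ← 1.400000 + (0.29/2)·(0.896000 + 0.631005) = 1.621416
t=0.290000, u=1.621416:
  k1 = f(0.290000, 1.621416) = 0.678699
  k2 = f(0.580000, 1.818238) = 0.403215
  u ← 1.621416 + (0.29/2)·(0.678699 + 0.403215) = 1.778293
u(0.58) ≈ 1.7783

1.7783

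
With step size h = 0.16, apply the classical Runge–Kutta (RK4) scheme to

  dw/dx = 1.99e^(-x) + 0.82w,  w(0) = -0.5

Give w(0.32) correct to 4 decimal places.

-0.0225

RK4: k1 = f(x_n, w_n); k2 = f(x_n + h/2, w_n + (h/2)·k1); k3 = f(x_n + h/2, w_n + (h/2)·k2); k4 = f(x_n + h, w_n + h·k3); w_{n+1} = w_n + (h/6)·(k1 + 2k2 + 2k3 + k4).
x=0.000000, w=-0.500000:
  k1 = f(0.000000, -0.500000) = 1.580000
  k2 = f(0.080000, -0.373600) = 1.530650
  k3 = f(0.080000, -0.377548) = 1.527412
  k4 = f(0.160000, -0.255614) = 1.486163
  w ← -0.500000 + (0.16/6)·(k1 + 2k2 + 2k3 + k4) = -0.255139
x=0.160000, w=-0.255139:
  k1 = f(0.160000, -0.255139) = 1.486552
  k2 = f(0.240000, -0.136215) = 1.453693
  k3 = f(0.240000, -0.138844) = 1.451538
  k4 = f(0.320000, -0.022893) = 1.426264
  w ← -0.255139 + (0.16/6)·(k1 + 2k2 + 2k3 + k4) = -0.022518
w(0.32) ≈ -0.0225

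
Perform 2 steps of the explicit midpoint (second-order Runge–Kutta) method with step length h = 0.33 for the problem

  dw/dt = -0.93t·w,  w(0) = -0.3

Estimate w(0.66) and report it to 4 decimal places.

Midpoint: k1 = f(t_n, w_n); k2 = f(t_n + h/2, w_n + (h/2)·k1); w_{n+1} = w_n + h·k2.
t=0.000000, w=-0.300000:
  k1 = f(0.000000, -0.300000) = 0.000000
  k2 = f(0.165000, -0.300000) = 0.046035
  w ← -0.300000 + 0.33·0.046035 = -0.284808
t=0.330000, w=-0.284808:
  k1 = f(0.330000, -0.284808) = 0.087408
  k2 = f(0.495000, -0.270386) = 0.124472
  w ← -0.284808 + 0.33·0.124472 = -0.243733
w(0.66) ≈ -0.2437

-0.2437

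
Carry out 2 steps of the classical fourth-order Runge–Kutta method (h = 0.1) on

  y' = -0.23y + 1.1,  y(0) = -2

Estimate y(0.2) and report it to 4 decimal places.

RK4: k1 = f(x_n, y_n); k2 = f(x_n + h/2, y_n + (h/2)·k1); k3 = f(x_n + h/2, y_n + (h/2)·k2); k4 = f(x_n + h, y_n + h·k3); y_{n+1} = y_n + (h/6)·(k1 + 2k2 + 2k3 + k4).
x=0.000000, y=-2.000000:
  k1 = f(0.000000, -2.000000) = 1.560000
  k2 = f(0.050000, -1.922000) = 1.542060
  k3 = f(0.050000, -1.922897) = 1.542266
  k4 = f(0.100000, -1.845773) = 1.524528
  y ← -2.000000 + (0.1/6)·(k1 + 2k2 + 2k3 + k4) = -1.845780
x=0.100000, y=-1.845780:
  k1 = f(0.100000, -1.845780) = 1.524529
  k2 = f(0.150000, -1.769554) = 1.506997
  k3 = f(0.150000, -1.770430) = 1.507199
  k4 = f(0.200000, -1.695060) = 1.489864
  y ← -1.845780 + (0.1/6)·(k1 + 2k2 + 2k3 + k4) = -1.695067
y(0.2) ≈ -1.6951

-1.6951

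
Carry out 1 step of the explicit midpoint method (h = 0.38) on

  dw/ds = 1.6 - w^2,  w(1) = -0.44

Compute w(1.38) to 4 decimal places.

0.1567

Midpoint: k1 = f(s_n, w_n); k2 = f(s_n + h/2, w_n + (h/2)·k1); w_{n+1} = w_n + h·k2.
s=1.000000, w=-0.440000:
  k1 = f(1.000000, -0.440000) = 1.406400
  k2 = f(1.190000, -0.172784) = 1.570146
  w ← -0.440000 + 0.38·1.570146 = 0.156655
w(1.38) ≈ 0.1567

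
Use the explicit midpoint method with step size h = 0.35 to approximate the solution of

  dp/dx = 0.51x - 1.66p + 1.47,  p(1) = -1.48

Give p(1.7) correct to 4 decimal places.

0.3633

Midpoint: k1 = f(x_n, p_n); k2 = f(x_n + h/2, p_n + (h/2)·k1); p_{n+1} = p_n + h·k2.
x=1.000000, p=-1.480000:
  k1 = f(1.000000, -1.480000) = 4.436800
  k2 = f(1.175000, -0.703560) = 3.237160
  p ← -1.480000 + 0.35·3.237160 = -0.346994
x=1.350000, p=-0.346994:
  k1 = f(1.350000, -0.346994) = 2.734510
  k2 = f(1.525000, 0.131545) = 2.029385
  p ← -0.346994 + 0.35·2.029385 = 0.363291
p(1.7) ≈ 0.3633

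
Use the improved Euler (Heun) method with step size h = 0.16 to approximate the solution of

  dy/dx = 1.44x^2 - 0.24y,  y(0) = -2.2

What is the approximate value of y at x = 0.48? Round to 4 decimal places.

-1.9060

Heun: k1 = f(x_n, y_n); k2 = f(x_n + h, y_n + h·k1); y_{n+1} = y_n + (h/2)·(k1 + k2).
x=0.000000, y=-2.200000:
  k1 = f(0.000000, -2.200000) = 0.528000
  k2 = f(0.160000, -2.115520) = 0.544589
  y ← -2.200000 + (0.16/2)·(0.528000 + 0.544589) = -2.114193
x=0.160000, y=-2.114193:
  k1 = f(0.160000, -2.114193) = 0.544270
  k2 = f(0.320000, -2.027110) = 0.633962
  y ← -2.114193 + (0.16/2)·(0.544270 + 0.633962) = -2.019934
x=0.320000, y=-2.019934:
  k1 = f(0.320000, -2.019934) = 0.632240
  k2 = f(0.480000, -1.918776) = 0.792282
  y ← -2.019934 + (0.16/2)·(0.632240 + 0.792282) = -1.905972
y(0.48) ≈ -1.9060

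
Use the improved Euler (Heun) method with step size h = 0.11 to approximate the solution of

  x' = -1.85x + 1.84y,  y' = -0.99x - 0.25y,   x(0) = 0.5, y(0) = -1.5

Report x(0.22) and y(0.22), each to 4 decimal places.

-0.1584, -1.4470

Heun on (x,y): k1 = f(t_n, state_n); k2 = f(t_n + h, state_n + h·k1); state_{n+1} = state_n + (h/2)·(k1 + k2).
0.000000: (0.500000, -1.500000)
  k1 = (-3.685000, -0.120000)
  predictor → (0.094650, -1.513200)
  k2 = (-2.959391, 0.284597)
  → (0.134559, -1.490947)
0.110000: (0.134559, -1.490947)
  k1 = (-2.992276, 0.239524)
  predictor → (-0.194592, -1.464600)
  k2 = (-2.334868, 0.558796)
  → (-0.158434, -1.447040)
(x(0.22), y(0.22)) ≈ (-0.1584, -1.4470)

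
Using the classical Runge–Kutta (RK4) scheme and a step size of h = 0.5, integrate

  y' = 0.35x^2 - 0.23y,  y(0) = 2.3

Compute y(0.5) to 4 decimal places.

RK4: k1 = f(x_n, y_n); k2 = f(x_n + h/2, y_n + (h/2)·k1); k3 = f(x_n + h/2, y_n + (h/2)·k2); k4 = f(x_n + h, y_n + h·k3); y_{n+1} = y_n + (h/6)·(k1 + 2k2 + 2k3 + k4).
x=0.000000, y=2.300000:
  k1 = f(0.000000, 2.300000) = -0.529000
  k2 = f(0.250000, 2.167750) = -0.476708
  k3 = f(0.250000, 2.180823) = -0.479714
  k4 = f(0.500000, 2.060143) = -0.386333
  y ← 2.300000 + (0.5/6)·(k1 + 2k2 + 2k3 + k4) = 2.064319
y(0.5) ≈ 2.0643

2.0643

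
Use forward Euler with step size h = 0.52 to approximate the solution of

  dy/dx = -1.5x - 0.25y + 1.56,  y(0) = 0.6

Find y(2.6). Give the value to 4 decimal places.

-0.1332

Euler: y_{n+1} = y_n + h·f(x_n, y_n).
x=0.000000, y=0.600000: f=1.410000 → y ← 0.600000 + 0.52·1.410000 = 1.333200
x=0.520000, y=1.333200: f=0.446700 → y ← 1.333200 + 0.52·0.446700 = 1.565484
x=1.040000, y=1.565484: f=-0.391371 → y ← 1.565484 + 0.52·(-0.391371) = 1.361971
x=1.560000, y=1.361971: f=-1.120493 → y ← 1.361971 + 0.52·(-1.120493) = 0.779315
x=2.080000, y=0.779315: f=-1.754829 → y ← 0.779315 + 0.52·(-1.754829) = -0.133196
y(2.6) ≈ -0.1332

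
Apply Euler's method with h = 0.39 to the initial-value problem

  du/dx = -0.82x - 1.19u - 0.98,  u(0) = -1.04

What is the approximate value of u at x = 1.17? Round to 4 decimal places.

-1.1731

Euler: u_{n+1} = u_n + h·f(x_n, u_n).
x=0.000000, u=-1.040000: f=0.257600 → u ← -1.040000 + 0.39·0.257600 = -0.939536
x=0.390000, u=-0.939536: f=-0.181752 → u ← -0.939536 + 0.39·(-0.181752) = -1.010419
x=0.780000, u=-1.010419: f=-0.417201 → u ← -1.010419 + 0.39·(-0.417201) = -1.173128
u(1.17) ≈ -1.1731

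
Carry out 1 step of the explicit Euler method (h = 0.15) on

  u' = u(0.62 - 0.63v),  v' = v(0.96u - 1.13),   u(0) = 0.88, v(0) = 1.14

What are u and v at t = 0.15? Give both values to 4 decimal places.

Euler on (u,v): u_{n+1} = u_n + h·u', v_{n+1} = v_n + h·v'.
0.000000: (0.880000, 1.140000); f=(-0.086416, -0.325128) → (0.867038, 1.091231)
(u(0.15), v(0.15)) ≈ (0.8670, 1.0912)

0.8670, 1.0912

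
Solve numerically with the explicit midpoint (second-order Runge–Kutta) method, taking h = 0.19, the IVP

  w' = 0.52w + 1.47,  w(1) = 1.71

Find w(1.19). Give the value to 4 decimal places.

2.1804

Midpoint: k1 = f(t_n, w_n); k2 = f(t_n + h/2, w_n + (h/2)·k1); w_{n+1} = w_n + h·k2.
t=1.000000, w=1.710000:
  k1 = f(1.000000, 1.710000) = 2.359200
  k2 = f(1.095000, 1.934124) = 2.475744
  w ← 1.710000 + 0.19·2.475744 = 2.180391
w(1.19) ≈ 2.1804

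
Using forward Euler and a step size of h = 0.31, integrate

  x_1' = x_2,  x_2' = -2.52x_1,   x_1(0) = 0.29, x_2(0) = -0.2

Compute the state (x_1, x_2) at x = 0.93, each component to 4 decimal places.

Euler on (x_1,x_2): x_1_{n+1} = x_1_n + h·x_1', x_2_{n+1} = x_2_n + h·x_2'.
0.000000: (0.290000, -0.200000); f=(-0.200000, -0.730800) → (0.228000, -0.426548)
0.310000: (0.228000, -0.426548); f=(-0.426548, -0.574560) → (0.095770, -0.604662)
0.620000: (0.095770, -0.604662); f=(-0.604662, -0.241341) → (-0.091675, -0.679477)
(x_1(0.93), x_2(0.93)) ≈ (-0.0917, -0.6795)

-0.0917, -0.6795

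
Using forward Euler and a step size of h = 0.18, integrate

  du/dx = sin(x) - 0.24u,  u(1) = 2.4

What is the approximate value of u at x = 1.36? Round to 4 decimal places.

Euler: u_{n+1} = u_n + h·f(x_n, u_n).
x=1.000000, u=2.400000: f=0.265471 → u ← 2.400000 + 0.18·0.265471 = 2.447785
x=1.180000, u=2.447785: f=0.337138 → u ← 2.447785 + 0.18·0.337138 = 2.508470
u(1.36) ≈ 2.5085

2.5085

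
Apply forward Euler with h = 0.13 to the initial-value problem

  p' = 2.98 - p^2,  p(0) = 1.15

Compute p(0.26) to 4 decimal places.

1.5105

Euler: p_{n+1} = p_n + h·f(t_n, p_n).
t=0.000000, p=1.150000: f=1.657500 → p ← 1.150000 + 0.13·1.657500 = 1.365475
t=0.130000, p=1.365475: f=1.115478 → p ← 1.365475 + 0.13·1.115478 = 1.510487
p(0.26) ≈ 1.5105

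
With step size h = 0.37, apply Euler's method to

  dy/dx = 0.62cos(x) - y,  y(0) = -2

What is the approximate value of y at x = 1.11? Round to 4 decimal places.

-0.1049

Euler: y_{n+1} = y_n + h·f(x_n, y_n).
x=0.000000, y=-2.000000: f=2.620000 → y ← -2.000000 + 0.37·2.620000 = -1.030600
x=0.370000, y=-1.030600: f=1.608643 → y ← -1.030600 + 0.37·1.608643 = -0.435402
x=0.740000, y=-0.435402: f=0.893253 → y ← -0.435402 + 0.37·0.893253 = -0.104899
y(1.11) ≈ -0.1049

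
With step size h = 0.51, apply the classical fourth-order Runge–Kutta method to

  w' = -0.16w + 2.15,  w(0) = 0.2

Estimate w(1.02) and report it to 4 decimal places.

2.1933

RK4: k1 = f(t_n, w_n); k2 = f(t_n + h/2, w_n + (h/2)·k1); k3 = f(t_n + h/2, w_n + (h/2)·k2); k4 = f(t_n + h, w_n + h·k3); w_{n+1} = w_n + (h/6)·(k1 + 2k2 + 2k3 + k4).
t=0.000000, w=0.200000:
  k1 = f(0.000000, 0.200000) = 2.118000
  k2 = f(0.255000, 0.740090) = 2.031586
  k3 = f(0.255000, 0.718054) = 2.035111
  k4 = f(0.510000, 1.237907) = 1.951935
  w ← 0.200000 + (0.51/6)·(k1 + 2k2 + 2k3 + k4) = 1.237283
t=0.510000, w=1.237283:
  k1 = f(0.510000, 1.237283) = 1.952035
  k2 = f(0.765000, 1.735052) = 1.872392
  k3 = f(0.765000, 1.714743) = 1.875641
  k4 = f(1.020000, 2.193860) = 1.798982
  w ← 1.237283 + (0.51/6)·(k1 + 2k2 + 2k3 + k4) = 2.193285
w(1.02) ≈ 2.1933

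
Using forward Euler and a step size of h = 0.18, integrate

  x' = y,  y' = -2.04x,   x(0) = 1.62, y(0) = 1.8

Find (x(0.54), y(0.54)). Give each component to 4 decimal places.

Euler on (x,y): x_{n+1} = x_n + h·x', y_{n+1} = y_n + h·y'.
0.000000: (1.620000, 1.800000); f=(1.800000, -3.304800) → (1.944000, 1.205136)
0.180000: (1.944000, 1.205136); f=(1.205136, -3.965760) → (2.160924, 0.491299)
0.360000: (2.160924, 0.491299); f=(0.491299, -4.408286) → (2.249358, -0.302192)
(x(0.54), y(0.54)) ≈ (2.2494, -0.3022)

2.2494, -0.3022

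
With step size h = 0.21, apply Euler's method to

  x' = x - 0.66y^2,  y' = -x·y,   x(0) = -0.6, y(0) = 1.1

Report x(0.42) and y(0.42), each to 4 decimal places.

-1.2940, 1.4711

Euler on (x,y): x_{n+1} = x_n + h·x', y_{n+1} = y_n + h·y'.
0.000000: (-0.600000, 1.100000); f=(-1.398600, 0.660000) → (-0.893706, 1.238600)
0.210000: (-0.893706, 1.238600); f=(-1.906232, 1.106944) → (-1.294015, 1.471058)
(x(0.42), y(0.42)) ≈ (-1.2940, 1.4711)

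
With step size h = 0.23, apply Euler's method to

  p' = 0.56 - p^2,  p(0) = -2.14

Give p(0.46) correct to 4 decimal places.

-5.0957

Euler: p_{n+1} = p_n + h·f(s_n, p_n).
s=0.000000, p=-2.140000: f=-4.019600 → p ← -2.140000 + 0.23·(-4.019600) = -3.064508
s=0.230000, p=-3.064508: f=-8.831209 → p ← -3.064508 + 0.23·(-8.831209) = -5.095686
p(0.46) ≈ -5.0957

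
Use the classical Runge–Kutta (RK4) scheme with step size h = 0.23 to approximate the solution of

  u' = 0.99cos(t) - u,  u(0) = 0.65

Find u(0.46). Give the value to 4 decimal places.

0.7611

RK4: k1 = f(t_n, u_n); k2 = f(t_n + h/2, u_n + (h/2)·k1); k3 = f(t_n + h/2, u_n + (h/2)·k2); k4 = f(t_n + h, u_n + h·k3); u_{n+1} = u_n + (h/6)·(k1 + 2k2 + 2k3 + k4).
t=0.000000, u=0.650000:
  k1 = f(0.000000, 0.650000) = 0.340000
  k2 = f(0.115000, 0.689100) = 0.294361
  k3 = f(0.115000, 0.683851) = 0.299609
  k4 = f(0.230000, 0.718910) = 0.245020
  u ← 0.650000 + (0.23/6)·(k1 + 2k2 + 2k3 + k4) = 0.717963
t=0.230000, u=0.717963:
  k1 = f(0.230000, 0.717963) = 0.245966
  k2 = f(0.345000, 0.746250) = 0.185415
  k3 = f(0.345000, 0.739286) = 0.192378
  k4 = f(0.460000, 0.762211) = 0.124881
  u ← 0.717963 + (0.23/6)·(k1 + 2k2 + 2k3 + k4) = 0.761143
u(0.46) ≈ 0.7611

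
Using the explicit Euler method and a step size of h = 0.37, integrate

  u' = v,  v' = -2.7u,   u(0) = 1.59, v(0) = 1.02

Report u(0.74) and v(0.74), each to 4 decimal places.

1.7571, -2.5338

Euler on (u,v): u_{n+1} = u_n + h·u', v_{n+1} = v_n + h·v'.
0.000000: (1.590000, 1.020000); f=(1.020000, -4.293000) → (1.967400, -0.568410)
0.370000: (1.967400, -0.568410); f=(-0.568410, -5.311980) → (1.757088, -2.533843)
(u(0.74), v(0.74)) ≈ (1.7571, -2.5338)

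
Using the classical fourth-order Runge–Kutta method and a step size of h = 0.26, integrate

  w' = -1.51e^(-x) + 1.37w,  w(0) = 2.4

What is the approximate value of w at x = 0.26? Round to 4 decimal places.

RK4: k1 = f(x_n, w_n); k2 = f(x_n + h/2, w_n + (h/2)·k1); k3 = f(x_n + h/2, w_n + (h/2)·k2); k4 = f(x_n + h, w_n + h·k3); w_{n+1} = w_n + (h/6)·(k1 + 2k2 + 2k3 + k4).
x=0.000000, w=2.400000:
  k1 = f(0.000000, 2.400000) = 1.778000
  k2 = f(0.130000, 2.631140) = 2.278738
  k3 = f(0.130000, 2.696236) = 2.367919
  k4 = f(0.260000, 3.015659) = 2.967165
  w ← 2.400000 + (0.26/6)·(k1 + 2k2 + 2k3 + k4) = 3.008334
w(0.26) ≈ 3.0083

3.0083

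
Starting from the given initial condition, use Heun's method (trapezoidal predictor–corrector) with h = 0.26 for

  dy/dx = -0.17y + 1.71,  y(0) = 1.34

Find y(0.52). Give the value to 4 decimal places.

Heun: k1 = f(x_n, y_n); k2 = f(x_n + h, y_n + h·k1); y_{n+1} = y_n + (h/2)·(k1 + k2).
x=0.000000, y=1.340000:
  k1 = f(0.000000, 1.340000) = 1.482200
  k2 = f(0.260000, 1.725372) = 1.416687
  y ← 1.340000 + (0.26/2)·(1.482200 + 1.416687) = 1.716855
x=0.260000, y=1.716855:
  k1 = f(0.260000, 1.716855) = 1.418135
  k2 = f(0.520000, 2.085570) = 1.355453
  y ← 1.716855 + (0.26/2)·(1.418135 + 1.355453) = 2.077422
y(0.52) ≈ 2.0774

2.0774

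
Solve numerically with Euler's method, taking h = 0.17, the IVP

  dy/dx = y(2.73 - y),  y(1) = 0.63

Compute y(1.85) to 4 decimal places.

Euler: y_{n+1} = y_n + h·f(x_n, y_n).
x=1.000000, y=0.630000: f=1.323000 → y ← 0.630000 + 0.17·1.323000 = 0.854910
x=1.170000, y=0.854910: f=1.603033 → y ← 0.854910 + 0.17·1.603033 = 1.127426
x=1.340000, y=1.127426: f=1.806783 → y ← 1.127426 + 0.17·1.806783 = 1.434579
x=1.510000, y=1.434579: f=1.858384 → y ← 1.434579 + 0.17·1.858384 = 1.750504
x=1.680000, y=1.750504: f=1.714612 → y ← 1.750504 + 0.17·1.714612 = 2.041988
y(1.85) ≈ 2.0420

2.0420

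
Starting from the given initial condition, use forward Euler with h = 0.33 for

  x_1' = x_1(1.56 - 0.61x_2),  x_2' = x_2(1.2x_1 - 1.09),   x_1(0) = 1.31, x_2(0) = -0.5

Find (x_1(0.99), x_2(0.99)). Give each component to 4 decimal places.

Euler on (x_1,x_2): x_1_{n+1} = x_1_n + h·x_1', x_2_{n+1} = x_2_n + h·x_2'.
0.000000: (1.310000, -0.500000); f=(2.443150, -0.241000) → (2.116240, -0.579530)
0.330000: (2.116240, -0.579530); f=(4.049452, -0.840021) → (3.452559, -0.856737)
0.660000: (3.452559, -0.856737); f=(7.190332, -2.615679) → (5.825368, -1.719911)
(x_1(0.99), x_2(0.99)) ≈ (5.8254, -1.7199)

5.8254, -1.7199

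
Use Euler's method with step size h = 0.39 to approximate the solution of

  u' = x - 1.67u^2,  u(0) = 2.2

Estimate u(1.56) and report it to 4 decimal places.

Euler: u_{n+1} = u_n + h·f(x_n, u_n).
x=0.000000, u=2.200000: f=-8.082800 → u ← 2.200000 + 0.39·(-8.082800) = -0.952292
x=0.390000, u=-0.952292: f=-1.124456 → u ← -0.952292 + 0.39·(-1.124456) = -1.390830
x=0.780000, u=-1.390830: f=-2.450461 → u ← -1.390830 + 0.39·(-2.450461) = -2.346510
x=1.170000, u=-2.346510: f=-8.025201 → u ← -2.346510 + 0.39·(-8.025201) = -5.476338
u(1.56) ≈ -5.4763

-5.4763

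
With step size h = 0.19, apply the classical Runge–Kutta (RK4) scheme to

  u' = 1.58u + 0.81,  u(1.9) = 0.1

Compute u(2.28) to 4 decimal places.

RK4: k1 = f(x_n, u_n); k2 = f(x_n + h/2, u_n + (h/2)·k1); k3 = f(x_n + h/2, u_n + (h/2)·k2); k4 = f(x_n + h, u_n + h·k3); u_{n+1} = u_n + (h/6)·(k1 + 2k2 + 2k3 + k4).
x=1.900000, u=0.100000:
  k1 = f(1.900000, 0.100000) = 0.968000
  k2 = f(1.995000, 0.191960) = 1.113297
  k3 = f(1.995000, 0.205763) = 1.135106
  k4 = f(2.090000, 0.315670) = 1.308759
  u ← 0.100000 + (0.19/6)·(k1 + 2k2 + 2k3 + k4) = 0.314496
x=2.090000, u=0.314496:
  k1 = f(2.090000, 0.314496) = 1.306904
  k2 = f(2.185000, 0.438652) = 1.503070
  k3 = f(2.185000, 0.457288) = 1.532515
  k4 = f(2.280000, 0.605674) = 1.766965
  u ← 0.314496 + (0.19/6)·(k1 + 2k2 + 2k3 + k4) = 0.604089
u(2.28) ≈ 0.6041

0.6041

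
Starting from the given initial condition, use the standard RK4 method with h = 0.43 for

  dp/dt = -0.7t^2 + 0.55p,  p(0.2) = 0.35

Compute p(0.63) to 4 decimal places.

0.3820

RK4: k1 = f(t_n, p_n); k2 = f(t_n + h/2, p_n + (h/2)·k1); k3 = f(t_n + h/2, p_n + (h/2)·k2); k4 = f(t_n + h, p_n + h·k3); p_{n+1} = p_n + (h/6)·(k1 + 2k2 + 2k3 + k4).
t=0.200000, p=0.350000:
  k1 = f(0.200000, 0.350000) = 0.164500
  k2 = f(0.415000, 0.385367) = 0.091395
  k3 = f(0.415000, 0.369650) = 0.082750
  k4 = f(0.630000, 0.385582) = -0.065760
  p ← 0.350000 + (0.43/6)·(k1 + 2k2 + 2k3 + k4) = 0.382037
p(0.63) ≈ 0.3820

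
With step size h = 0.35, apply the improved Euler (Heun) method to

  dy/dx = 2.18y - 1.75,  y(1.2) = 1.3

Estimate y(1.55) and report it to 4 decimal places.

1.8241

Heun: k1 = f(x_n, y_n); k2 = f(x_n + h, y_n + h·k1); y_{n+1} = y_n + (h/2)·(k1 + k2).
x=1.200000, y=1.300000:
  k1 = f(1.200000, 1.300000) = 1.084000
  k2 = f(1.550000, 1.679400) = 1.911092
  y ← 1.300000 + (0.35/2)·(1.084000 + 1.911092) = 1.824141
y(1.55) ≈ 1.8241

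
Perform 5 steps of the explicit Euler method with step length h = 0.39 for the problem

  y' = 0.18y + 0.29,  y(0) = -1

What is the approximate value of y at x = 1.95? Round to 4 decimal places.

-0.7532

Euler: y_{n+1} = y_n + h·f(x_n, y_n).
x=0.000000, y=-1.000000: f=0.110000 → y ← -1.000000 + 0.39·0.110000 = -0.957100
x=0.390000, y=-0.957100: f=0.117722 → y ← -0.957100 + 0.39·0.117722 = -0.911188
x=0.780000, y=-0.911188: f=0.125986 → y ← -0.911188 + 0.39·0.125986 = -0.862054
x=1.170000, y=-0.862054: f=0.134830 → y ← -0.862054 + 0.39·0.134830 = -0.809470
x=1.560000, y=-0.809470: f=0.144295 → y ← -0.809470 + 0.39·0.144295 = -0.753195
y(1.95) ≈ -0.7532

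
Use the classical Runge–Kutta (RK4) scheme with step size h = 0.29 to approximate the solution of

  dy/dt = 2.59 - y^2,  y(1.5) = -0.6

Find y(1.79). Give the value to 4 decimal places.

0.1201

RK4: k1 = f(t_n, y_n); k2 = f(t_n + h/2, y_n + (h/2)·k1); k3 = f(t_n + h/2, y_n + (h/2)·k2); k4 = f(t_n + h, y_n + h·k3); y_{n+1} = y_n + (h/6)·(k1 + 2k2 + 2k3 + k4).
t=1.500000, y=-0.600000:
  k1 = f(1.500000, -0.600000) = 2.230000
  k2 = f(1.645000, -0.276650) = 2.513465
  k3 = f(1.645000, -0.235548) = 2.534517
  k4 = f(1.790000, 0.135010) = 2.571772
  y ← -0.600000 + (0.29/6)·(k1 + 2k2 + 2k3 + k4) = 0.120057
y(1.79) ≈ 0.1201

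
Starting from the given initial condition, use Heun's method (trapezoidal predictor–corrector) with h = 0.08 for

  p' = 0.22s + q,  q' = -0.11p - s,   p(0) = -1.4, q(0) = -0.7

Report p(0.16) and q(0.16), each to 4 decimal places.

-1.5077, -0.6872

Heun on (p,q): k1 = f(s_n, state_n); k2 = f(s_n + h, state_n + h·k1); state_{n+1} = state_n + (h/2)·(k1 + k2).
0.000000: (-1.400000, -0.700000)
  k1 = (-0.700000, 0.154000)
  predictor → (-1.456000, -0.687680)
  k2 = (-0.670080, 0.080160)
  → (-1.454803, -0.690634)
0.080000: (-1.454803, -0.690634)
  k1 = (-0.673034, 0.080028)
  predictor → (-1.508646, -0.684231)
  k2 = (-0.649031, 0.005951)
  → (-1.507686, -0.687194)
(p(0.16), q(0.16)) ≈ (-1.5077, -0.6872)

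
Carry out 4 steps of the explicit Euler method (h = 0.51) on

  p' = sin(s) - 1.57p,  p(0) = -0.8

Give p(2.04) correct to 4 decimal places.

0.6048

Euler: p_{n+1} = p_n + h·f(s_n, p_n).
s=0.000000, p=-0.800000: f=1.256000 → p ← -0.800000 + 0.51·1.256000 = -0.159440
s=0.510000, p=-0.159440: f=0.738498 → p ← -0.159440 + 0.51·0.738498 = 0.217194
s=1.020000, p=0.217194: f=0.511113 → p ← 0.217194 + 0.51·0.511113 = 0.477862
s=1.530000, p=0.477862: f=0.248925 → p ← 0.477862 + 0.51·0.248925 = 0.604814
p(2.04) ≈ 0.6048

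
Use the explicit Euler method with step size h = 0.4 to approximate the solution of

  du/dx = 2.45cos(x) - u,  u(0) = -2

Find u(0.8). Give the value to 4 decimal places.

Euler: u_{n+1} = u_n + h·f(x_n, u_n).
x=0.000000, u=-2.000000: f=4.450000 → u ← -2.000000 + 0.4·4.450000 = -0.220000
x=0.400000, u=-0.220000: f=2.476599 → u ← -0.220000 + 0.4·2.476599 = 0.770640
u(0.8) ≈ 0.7706

0.7706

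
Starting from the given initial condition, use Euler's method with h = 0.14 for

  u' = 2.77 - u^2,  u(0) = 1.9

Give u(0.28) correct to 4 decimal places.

1.7254

Euler: u_{n+1} = u_n + h·f(t_n, u_n).
t=0.000000, u=1.900000: f=-0.840000 → u ← 1.900000 + 0.14·(-0.840000) = 1.782400
t=0.140000, u=1.782400: f=-0.406950 → u ← 1.782400 + 0.14·(-0.406950) = 1.725427
u(0.28) ≈ 1.7254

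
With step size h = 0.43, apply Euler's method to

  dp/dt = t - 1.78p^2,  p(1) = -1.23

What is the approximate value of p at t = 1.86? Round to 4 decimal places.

Euler: p_{n+1} = p_n + h·f(t_n, p_n).
t=1.000000, p=-1.230000: f=-1.692962 → p ← -1.230000 + 0.43·(-1.692962) = -1.957974
t=1.430000, p=-1.957974: f=-5.393916 → p ← -1.957974 + 0.43·(-5.393916) = -4.277358
p(1.86) ≈ -4.2774

-4.2774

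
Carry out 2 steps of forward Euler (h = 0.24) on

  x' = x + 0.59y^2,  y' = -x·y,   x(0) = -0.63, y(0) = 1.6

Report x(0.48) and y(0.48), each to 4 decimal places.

Euler on (x,y): x_{n+1} = x_n + h·x', y_{n+1} = y_n + h·y'.
0.000000: (-0.630000, 1.600000); f=(0.880400, 1.008000) → (-0.418704, 1.841920)
0.240000: (-0.418704, 1.841920); f=(1.582971, 0.771219) → (-0.038791, 2.027013)
(x(0.48), y(0.48)) ≈ (-0.0388, 2.0270)

-0.0388, 2.0270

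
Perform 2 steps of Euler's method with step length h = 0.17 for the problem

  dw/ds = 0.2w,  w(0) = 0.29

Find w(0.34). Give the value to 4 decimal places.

Euler: w_{n+1} = w_n + h·f(s_n, w_n).
s=0.000000, w=0.290000: f=0.058000 → w ← 0.290000 + 0.17·0.058000 = 0.299860
s=0.170000, w=0.299860: f=0.059972 → w ← 0.299860 + 0.17·0.059972 = 0.310055
w(0.34) ≈ 0.3101

0.3101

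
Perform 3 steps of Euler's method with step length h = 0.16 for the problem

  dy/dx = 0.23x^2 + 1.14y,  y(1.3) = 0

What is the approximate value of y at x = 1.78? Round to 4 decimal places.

0.2763

Euler: y_{n+1} = y_n + h·f(x_n, y_n).
x=1.300000, y=0.000000: f=0.388700 → y ← 0.000000 + 0.16·0.388700 = 0.062192
x=1.460000, y=0.062192: f=0.561167 → y ← 0.062192 + 0.16·0.561167 = 0.151979
x=1.620000, y=0.151979: f=0.776868 → y ← 0.151979 + 0.16·0.776868 = 0.276278
y(1.78) ≈ 0.2763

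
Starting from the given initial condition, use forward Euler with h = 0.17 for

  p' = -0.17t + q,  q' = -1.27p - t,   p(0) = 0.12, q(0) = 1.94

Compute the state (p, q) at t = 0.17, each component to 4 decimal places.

0.4498, 1.9141

Euler on (p,q): p_{n+1} = p_n + h·p', q_{n+1} = q_n + h·q'.
0.000000: (0.120000, 1.940000); f=(1.940000, -0.152400) → (0.449800, 1.914092)
(p(0.17), q(0.17)) ≈ (0.4498, 1.9141)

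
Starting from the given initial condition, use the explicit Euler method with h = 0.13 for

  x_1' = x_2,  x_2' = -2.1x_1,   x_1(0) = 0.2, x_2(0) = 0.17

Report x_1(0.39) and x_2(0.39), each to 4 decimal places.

Euler on (x_1,x_2): x_1_{n+1} = x_1_n + h·x_1', x_2_{n+1} = x_2_n + h·x_2'.
0.000000: (0.200000, 0.170000); f=(0.170000, -0.420000) → (0.222100, 0.115400)
0.130000: (0.222100, 0.115400); f=(0.115400, -0.466410) → (0.237102, 0.054767)
0.260000: (0.237102, 0.054767); f=(0.054767, -0.497914) → (0.244222, -0.009962)
(x_1(0.39), x_2(0.39)) ≈ (0.2442, -0.0100)

0.2442, -0.0100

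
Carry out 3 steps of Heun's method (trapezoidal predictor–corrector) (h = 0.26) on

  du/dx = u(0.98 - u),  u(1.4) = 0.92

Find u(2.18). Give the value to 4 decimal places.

Heun: k1 = f(x_n, u_n); k2 = f(x_n + h, u_n + h·k1); u_{n+1} = u_n + (h/2)·(k1 + k2).
x=1.400000, u=0.920000:
  k1 = f(1.400000, 0.920000) = 0.055200
  k2 = f(1.660000, 0.934352) = 0.042651
  u ← 0.920000 + (0.26/2)·(0.055200 + 0.042651) = 0.932721
x=1.660000, u=0.932721:
  k1 = f(1.660000, 0.932721) = 0.044098
  k2 = f(1.920000, 0.944186) = 0.033815
  u ← 0.932721 + (0.26/2)·(0.044098 + 0.033815) = 0.942849
x=1.920000, u=0.942849:
  k1 = f(1.920000, 0.942849) = 0.035027
  k2 = f(2.180000, 0.951957) = 0.026696
  u ← 0.942849 + (0.26/2)·(0.035027 + 0.026696) = 0.950873
u(2.18) ≈ 0.9509

0.9509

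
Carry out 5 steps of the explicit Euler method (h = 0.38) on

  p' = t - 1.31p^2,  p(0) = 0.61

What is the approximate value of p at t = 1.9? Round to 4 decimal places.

Euler: p_{n+1} = p_n + h·f(t_n, p_n).
t=0.000000, p=0.610000: f=-0.487451 → p ← 0.610000 + 0.38·(-0.487451) = 0.424769
t=0.380000, p=0.424769: f=0.143639 → p ← 0.424769 + 0.38·0.143639 = 0.479351
t=0.760000, p=0.479351: f=0.458991 → p ← 0.479351 + 0.38·0.458991 = 0.653768
t=1.140000, p=0.653768: f=0.580089 → p ← 0.653768 + 0.38·0.580089 = 0.874202
t=1.520000, p=0.874202: f=0.518860 → p ← 0.874202 + 0.38·0.518860 = 1.071369
p(1.9) ≈ 1.0714

1.0714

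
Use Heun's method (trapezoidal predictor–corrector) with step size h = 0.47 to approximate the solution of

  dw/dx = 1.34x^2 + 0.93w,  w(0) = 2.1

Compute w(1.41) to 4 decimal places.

9.3291

Heun: k1 = f(x_n, w_n); k2 = f(x_n + h, w_n + h·k1); w_{n+1} = w_n + (h/2)·(k1 + k2).
x=0.000000, w=2.100000:
  k1 = f(0.000000, 2.100000) = 1.953000
  k2 = f(0.470000, 3.017910) = 3.102662
  w ← 2.100000 + (0.47/2)·(1.953000 + 3.102662) = 3.288081
x=0.470000, w=3.288081:
  k1 = f(0.470000, 3.288081) = 3.353921
  k2 = f(0.940000, 4.864424) = 5.707938
  w ← 3.288081 + (0.47/2)·(3.353921 + 5.707938) = 5.417617
x=0.940000, w=5.417617:
  k1 = f(0.940000, 5.417617) = 6.222408
  k2 = f(1.410000, 8.342149) = 10.422253
  w ← 5.417617 + (0.47/2)·(6.222408 + 10.422253) = 9.329113
w(1.41) ≈ 9.3291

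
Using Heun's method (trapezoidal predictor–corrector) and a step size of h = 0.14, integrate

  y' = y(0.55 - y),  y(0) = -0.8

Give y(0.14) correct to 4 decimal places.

Heun: k1 = f(t_n, y_n); k2 = f(t_n + h, y_n + h·k1); y_{n+1} = y_n + (h/2)·(k1 + k2).
t=0.000000, y=-0.800000:
  k1 = f(0.000000, -0.800000) = -1.080000
  k2 = f(0.140000, -0.951200) = -1.427941
  y ← -0.800000 + (0.14/2)·(-1.080000 + (-1.427941)) = -0.975556
y(0.14) ≈ -0.9756

-0.9756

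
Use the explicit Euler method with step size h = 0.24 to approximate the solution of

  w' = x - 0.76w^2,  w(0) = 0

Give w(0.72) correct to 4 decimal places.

Euler: w_{n+1} = w_n + h·f(x_n, w_n).
x=0.000000, w=0.000000: f=0.000000 → w ← 0.000000 + 0.24·0.000000 = 0.000000
x=0.240000, w=0.000000: f=0.240000 → w ← 0.000000 + 0.24·0.240000 = 0.057600
x=0.480000, w=0.057600: f=0.477479 → w ← 0.057600 + 0.24·0.477479 = 0.172195
w(0.72) ≈ 0.1722

0.1722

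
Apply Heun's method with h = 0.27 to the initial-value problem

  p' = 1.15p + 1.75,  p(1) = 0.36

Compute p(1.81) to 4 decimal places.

Heun: k1 = f(t_n, p_n); k2 = f(t_n + h, p_n + h·k1); p_{n+1} = p_n + (h/2)·(k1 + k2).
t=1.000000, p=0.360000:
  k1 = f(1.000000, 0.360000) = 2.164000
  k2 = f(1.270000, 0.944280) = 2.835922
  p ← 0.360000 + (0.27/2)·(2.164000 + 2.835922) = 1.034989
t=1.270000, p=1.034989:
  k1 = f(1.270000, 1.034989) = 2.940238
  k2 = f(1.540000, 1.828854) = 3.853182
  p ← 1.034989 + (0.27/2)·(2.940238 + 3.853182) = 1.952101
t=1.540000, p=1.952101:
  k1 = f(1.540000, 1.952101) = 3.994916
  k2 = f(1.810000, 3.030729) = 5.235338
  p ← 1.952101 + (0.27/2)·(3.994916 + 5.235338) = 3.198185
p(1.81) ≈ 3.1982

3.1982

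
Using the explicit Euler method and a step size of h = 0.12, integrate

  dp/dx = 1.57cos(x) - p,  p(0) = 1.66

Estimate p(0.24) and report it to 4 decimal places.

1.6383

Euler: p_{n+1} = p_n + h·f(x_n, p_n).
x=0.000000, p=1.660000: f=-0.090000 → p ← 1.660000 + 0.12·(-0.090000) = 1.649200
x=0.120000, p=1.649200: f=-0.090490 → p ← 1.649200 + 0.12·(-0.090490) = 1.638341
p(0.24) ≈ 1.6383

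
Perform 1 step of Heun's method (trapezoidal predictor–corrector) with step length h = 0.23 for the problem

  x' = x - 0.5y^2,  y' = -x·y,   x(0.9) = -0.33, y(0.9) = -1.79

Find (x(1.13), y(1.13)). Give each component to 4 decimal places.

Heun on (x,y): k1 = f(t_n, state_n); k2 = f(t_n + h, state_n + h·k1); state_{n+1} = state_n + (h/2)·(k1 + k2).
0.900000: (-0.330000, -1.790000)
  k1 = (-1.932050, -0.590700)
  predictor → (-0.774371, -1.925861)
  k2 = (-2.628842, -1.491332)
  → (-0.854503, -2.029434)
(x(1.13), y(1.13)) ≈ (-0.8545, -2.0294)

-0.8545, -2.0294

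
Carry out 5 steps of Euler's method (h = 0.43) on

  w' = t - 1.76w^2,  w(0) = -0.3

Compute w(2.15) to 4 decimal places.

Euler: w_{n+1} = w_n + h·f(t_n, w_n).
t=0.000000, w=-0.300000: f=-0.158400 → w ← -0.300000 + 0.43·(-0.158400) = -0.368112
t=0.430000, w=-0.368112: f=0.191509 → w ← -0.368112 + 0.43·0.191509 = -0.285763
t=0.860000, w=-0.285763: f=0.716277 → w ← -0.285763 + 0.43·0.716277 = 0.022236
t=1.290000, w=0.022236: f=1.289130 → w ← 0.022236 + 0.43·1.289130 = 0.576562
t=1.720000, w=0.576562: f=1.134935 → w ← 0.576562 + 0.43·1.134935 = 1.064584
w(2.15) ≈ 1.0646

1.0646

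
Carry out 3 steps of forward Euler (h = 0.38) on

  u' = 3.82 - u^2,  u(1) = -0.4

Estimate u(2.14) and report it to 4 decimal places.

1.8937

Euler: u_{n+1} = u_n + h·f(x_n, u_n).
x=1.000000, u=-0.400000: f=3.660000 → u ← -0.400000 + 0.38·3.660000 = 0.990800
x=1.380000, u=0.990800: f=2.838315 → u ← 0.990800 + 0.38·2.838315 = 2.069360
x=1.760000, u=2.069360: f=-0.462250 → u ← 2.069360 + 0.38·(-0.462250) = 1.893705
u(2.14) ≈ 1.8937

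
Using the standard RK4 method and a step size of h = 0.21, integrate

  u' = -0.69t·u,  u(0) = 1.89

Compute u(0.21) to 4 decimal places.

1.8615

RK4: k1 = f(t_n, u_n); k2 = f(t_n + h/2, u_n + (h/2)·k1); k3 = f(t_n + h/2, u_n + (h/2)·k2); k4 = f(t_n + h, u_n + h·k3); u_{n+1} = u_n + (h/6)·(k1 + 2k2 + 2k3 + k4).
t=0.000000, u=1.890000:
  k1 = f(0.000000, 1.890000) = 0.000000
  k2 = f(0.105000, 1.890000) = -0.136930
  k3 = f(0.105000, 1.875622) = -0.135889
  k4 = f(0.210000, 1.861463) = -0.269726
  u ← 1.890000 + (0.21/6)·(k1 + 2k2 + 2k3 + k4) = 1.861462
u(0.21) ≈ 1.8615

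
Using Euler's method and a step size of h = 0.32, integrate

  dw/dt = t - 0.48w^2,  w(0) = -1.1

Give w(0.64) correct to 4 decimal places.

Euler: w_{n+1} = w_n + h·f(t_n, w_n).
t=0.000000, w=-1.100000: f=-0.580800 → w ← -1.100000 + 0.32·(-0.580800) = -1.285856
t=0.320000, w=-1.285856: f=-0.473644 → w ← -1.285856 + 0.32·(-0.473644) = -1.437422
w(0.64) ≈ -1.4374

-1.4374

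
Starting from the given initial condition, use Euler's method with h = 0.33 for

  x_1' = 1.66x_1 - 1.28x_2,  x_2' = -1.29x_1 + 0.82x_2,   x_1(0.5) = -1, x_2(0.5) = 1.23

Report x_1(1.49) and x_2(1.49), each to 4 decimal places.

-7.6918, 6.0483

Euler on (x_1,x_2): x_1_{n+1} = x_1_n + h·x_1', x_2_{n+1} = x_2_n + h·x_2'.
0.500000: (-1.000000, 1.230000); f=(-3.234400, 2.298600) → (-2.067352, 1.988538)
0.830000: (-2.067352, 1.988538); f=(-5.977133, 4.297485) → (-4.039806, 3.406708)
1.160000: (-4.039806, 3.406708); f=(-11.066664, 8.004850) → (-7.691805, 6.048309)
(x_1(1.49), x_2(1.49)) ≈ (-7.6918, 6.0483)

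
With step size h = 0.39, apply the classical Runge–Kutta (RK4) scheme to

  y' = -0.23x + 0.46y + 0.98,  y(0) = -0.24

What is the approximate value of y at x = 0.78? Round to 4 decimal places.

RK4: k1 = f(x_n, y_n); k2 = f(x_n + h/2, y_n + (h/2)·k1); k3 = f(x_n + h/2, y_n + (h/2)·k2); k4 = f(x_n + h, y_n + h·k3); y_{n+1} = y_n + (h/6)·(k1 + 2k2 + 2k3 + k4).
x=0.000000, y=-0.240000:
  k1 = f(0.000000, -0.240000) = 0.869600
  k2 = f(0.195000, -0.070428) = 0.902753
  k3 = f(0.195000, -0.063963) = 0.905727
  k4 = f(0.390000, 0.113234) = 0.942387
  y ← -0.240000 + (0.39/6)·(k1 + 2k2 + 2k3 + k4) = 0.112882
x=0.390000, y=0.112882:
  k1 = f(0.390000, 0.112882) = 0.942226
  k2 = f(0.585000, 0.296616) = 0.981893
  k3 = f(0.585000, 0.304351) = 0.985451
  k4 = f(0.780000, 0.497208) = 1.029316
  y ← 0.112882 + (0.39/6)·(k1 + 2k2 + 2k3 + k4) = 0.496787
y(0.78) ≈ 0.4968

0.4968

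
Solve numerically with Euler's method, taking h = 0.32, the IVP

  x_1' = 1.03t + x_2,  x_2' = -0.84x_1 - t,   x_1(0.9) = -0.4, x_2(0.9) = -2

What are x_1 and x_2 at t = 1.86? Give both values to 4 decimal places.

Euler on (x_1,x_2): x_1_{n+1} = x_1_n + h·x_1', x_2_{n+1} = x_2_n + h·x_2'.
0.900000: (-0.400000, -2.000000); f=(-1.073000, -0.564000) → (-0.743360, -2.180480)
1.220000: (-0.743360, -2.180480); f=(-0.923880, -0.595578) → (-1.039002, -2.371065)
1.540000: (-1.039002, -2.371065); f=(-0.784865, -0.667239) → (-1.290158, -2.584581)
(x_1(1.86), x_2(1.86)) ≈ (-1.2902, -2.5846)

-1.2902, -2.5846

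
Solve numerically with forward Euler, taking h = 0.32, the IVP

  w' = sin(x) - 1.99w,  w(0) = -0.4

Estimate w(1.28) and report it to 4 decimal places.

0.3379

Euler: w_{n+1} = w_n + h·f(x_n, w_n).
x=0.000000, w=-0.400000: f=0.796000 → w ← -0.400000 + 0.32·0.796000 = -0.145280
x=0.320000, w=-0.145280: f=0.603674 → w ← -0.145280 + 0.32·0.603674 = 0.047896
x=0.640000, w=0.047896: f=0.501883 → w ← 0.047896 + 0.32·0.501883 = 0.208498
x=0.960000, w=0.208498: f=0.404280 → w ← 0.208498 + 0.32·0.404280 = 0.337868
w(1.28) ≈ 0.3379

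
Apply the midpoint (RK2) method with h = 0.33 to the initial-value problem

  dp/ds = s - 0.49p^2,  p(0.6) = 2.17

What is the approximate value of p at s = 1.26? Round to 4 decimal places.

Midpoint: k1 = f(s_n, p_n); k2 = f(s_n + h/2, p_n + (h/2)·k1); p_{n+1} = p_n + h·k2.
s=0.600000, p=2.170000:
  k1 = f(0.600000, 2.170000) = -1.707361
  k2 = f(0.765000, 1.888285) = -0.982155
  p ← 2.170000 + 0.33·(-0.982155) = 1.845889
s=0.930000, p=1.845889:
  k1 = f(0.930000, 1.845889) = -0.739580
  k2 = f(1.095000, 1.723858) = -0.361127
  p ← 1.845889 + 0.33·(-0.361127) = 1.726717
p(1.26) ≈ 1.7267

1.7267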